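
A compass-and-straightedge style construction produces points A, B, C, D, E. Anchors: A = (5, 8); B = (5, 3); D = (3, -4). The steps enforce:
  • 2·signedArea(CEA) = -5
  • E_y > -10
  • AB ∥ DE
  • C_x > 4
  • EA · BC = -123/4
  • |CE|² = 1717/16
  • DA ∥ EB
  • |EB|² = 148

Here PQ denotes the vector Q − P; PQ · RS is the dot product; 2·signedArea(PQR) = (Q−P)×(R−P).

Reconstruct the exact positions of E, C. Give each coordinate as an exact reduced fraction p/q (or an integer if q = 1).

1. E_x = 3  [DA ∥ EB ∩ AB ∥ DE]
2. E_y = -9  [DA ∥ EB ∩ AB ∥ DE]
   → E = (3, -9)
3. C_x = 9/2  [2·signedArea(CEA) = -5 ∩ EA · BC = -123/4]
4. C_y = 5/4  [2·signedArea(CEA) = -5 ∩ EA · BC = -123/4]
   → C = (9/2, 5/4)

C = (9/2, 5/4)
E = (3, -9)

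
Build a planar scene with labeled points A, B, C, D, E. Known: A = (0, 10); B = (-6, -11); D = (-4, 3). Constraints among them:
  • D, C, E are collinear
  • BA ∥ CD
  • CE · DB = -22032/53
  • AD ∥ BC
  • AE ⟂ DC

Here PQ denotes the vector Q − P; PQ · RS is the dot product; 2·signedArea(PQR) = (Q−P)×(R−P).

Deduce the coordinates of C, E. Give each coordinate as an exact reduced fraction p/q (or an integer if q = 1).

1. C_x = -10  [BA ∥ CD ∩ AD ∥ BC]
2. C_y = -18  [BA ∥ CD ∩ AD ∥ BC]
   → C = (-10, -18)
3. E_x = -98/53  [D, C, E are collinear ∩ AE ⟂ DC]
4. E_y = 558/53  [D, C, E are collinear ∩ AE ⟂ DC]
   → E = (-98/53, 558/53)

C = (-10, -18)
E = (-98/53, 558/53)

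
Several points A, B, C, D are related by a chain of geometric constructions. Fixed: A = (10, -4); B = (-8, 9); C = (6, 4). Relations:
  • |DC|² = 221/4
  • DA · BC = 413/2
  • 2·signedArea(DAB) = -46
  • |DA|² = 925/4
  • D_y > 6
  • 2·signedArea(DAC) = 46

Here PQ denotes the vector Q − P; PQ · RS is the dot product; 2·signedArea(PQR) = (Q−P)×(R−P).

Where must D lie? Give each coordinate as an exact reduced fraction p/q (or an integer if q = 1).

D = (-1, 13/2)

1. D_x = -1  [2·signedArea(DAC) = 46 ∩ DA · BC = 413/2]
2. D_y = 13/2  [2·signedArea(DAC) = 46 ∩ DA · BC = 413/2]
   → D = (-1, 13/2)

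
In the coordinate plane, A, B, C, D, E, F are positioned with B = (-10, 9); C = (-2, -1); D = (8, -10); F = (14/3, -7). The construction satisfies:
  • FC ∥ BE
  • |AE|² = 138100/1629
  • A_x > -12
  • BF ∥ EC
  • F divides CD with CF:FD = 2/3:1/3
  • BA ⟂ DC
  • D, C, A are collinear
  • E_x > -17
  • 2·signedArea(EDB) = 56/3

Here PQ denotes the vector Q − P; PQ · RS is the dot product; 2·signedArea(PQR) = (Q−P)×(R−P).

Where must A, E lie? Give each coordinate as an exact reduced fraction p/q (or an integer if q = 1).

A = (-2062/181, 1349/181)
E = (-50/3, 15)

1. A_x = -2062/181  [D, C, A are collinear ∩ BA ⟂ DC]
2. A_y = 1349/181  [D, C, A are collinear ∩ BA ⟂ DC]
   → A = (-2062/181, 1349/181)
3. E_x = -50/3  [BF ∥ EC ∩ FC ∥ BE]
4. E_y = 15  [BF ∥ EC ∩ FC ∥ BE]
   → E = (-50/3, 15)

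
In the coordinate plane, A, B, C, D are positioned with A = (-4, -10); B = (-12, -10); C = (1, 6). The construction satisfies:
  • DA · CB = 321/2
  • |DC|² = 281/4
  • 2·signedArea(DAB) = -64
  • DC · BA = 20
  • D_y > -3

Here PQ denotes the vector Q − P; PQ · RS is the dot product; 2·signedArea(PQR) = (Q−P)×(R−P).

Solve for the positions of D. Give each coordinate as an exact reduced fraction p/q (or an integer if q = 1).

1. D_x = -3/2  [DA · CB = 321/2 ∩ DC · BA = 20]
2. D_y = -2  [DA · CB = 321/2 ∩ DC · BA = 20]
   → D = (-3/2, -2)

D = (-3/2, -2)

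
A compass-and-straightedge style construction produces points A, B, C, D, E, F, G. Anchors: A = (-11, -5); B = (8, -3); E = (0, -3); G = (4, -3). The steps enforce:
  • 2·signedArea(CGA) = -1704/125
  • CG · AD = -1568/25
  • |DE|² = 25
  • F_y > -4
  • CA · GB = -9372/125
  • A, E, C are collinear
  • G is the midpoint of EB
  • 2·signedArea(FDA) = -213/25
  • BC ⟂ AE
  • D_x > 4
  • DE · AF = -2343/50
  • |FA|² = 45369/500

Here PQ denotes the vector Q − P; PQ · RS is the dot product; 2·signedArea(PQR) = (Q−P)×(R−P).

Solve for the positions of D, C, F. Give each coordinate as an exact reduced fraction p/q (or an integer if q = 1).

C = (968/125, -199/125)
D = (5, -3)
F = (-407/250, -412/125)

1. C_x = 968/125  [A, E, C are collinear ∩ BC ⟂ AE]
2. C_y = -199/125  [A, E, C are collinear ∩ BC ⟂ AE]
   → C = (968/125, -199/125)
3. D_x = 5  [line -468/125·x + -176/125·y + 1812/125 = 0 ∩ |DE|² = 25]
4. D_y = -3  [line -468/125·x + -176/125·y + 1812/125 = 0 ∩ |DE|² = 25]
   → D = (5, -3)
5. F_x = -407/250  [DE · AF = -2343/50 ∩ 2·signedArea(FDA) = -213/25]
6. F_y = -412/125  [DE · AF = -2343/50 ∩ 2·signedArea(FDA) = -213/25]
   → F = (-407/250, -412/125)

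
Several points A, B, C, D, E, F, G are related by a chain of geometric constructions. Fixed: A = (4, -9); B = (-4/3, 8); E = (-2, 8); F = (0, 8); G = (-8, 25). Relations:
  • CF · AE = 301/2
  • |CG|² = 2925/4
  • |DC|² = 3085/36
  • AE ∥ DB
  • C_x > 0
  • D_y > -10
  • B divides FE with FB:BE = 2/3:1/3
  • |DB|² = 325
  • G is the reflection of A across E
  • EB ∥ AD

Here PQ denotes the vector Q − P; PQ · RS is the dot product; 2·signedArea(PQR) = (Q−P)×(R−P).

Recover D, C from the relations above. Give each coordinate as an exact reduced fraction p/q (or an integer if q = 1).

1. D_x = 14/3  [AE ∥ DB ∩ EB ∥ AD]
2. D_y = -9  [AE ∥ DB ∩ EB ∥ AD]
   → D = (14/3, -9)
3. C_x = 1  [line 6·x + -17·y + -29/2 = 0 ∩ |CG|² = 2925/4]
4. C_y = -1/2  [line 6·x + -17·y + -29/2 = 0 ∩ |CG|² = 2925/4]
   → C = (1, -1/2)

C = (1, -1/2)
D = (14/3, -9)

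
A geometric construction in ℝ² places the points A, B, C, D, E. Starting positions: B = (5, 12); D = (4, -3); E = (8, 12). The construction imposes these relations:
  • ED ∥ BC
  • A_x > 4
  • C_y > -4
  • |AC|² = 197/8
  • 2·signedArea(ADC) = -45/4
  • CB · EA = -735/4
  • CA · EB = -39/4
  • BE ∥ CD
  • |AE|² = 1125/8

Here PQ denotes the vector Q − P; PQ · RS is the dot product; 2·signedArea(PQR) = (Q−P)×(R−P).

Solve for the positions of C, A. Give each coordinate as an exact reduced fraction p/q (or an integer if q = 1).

A = (17/4, 3/4)
C = (1, -3)

1. C_x = 1  [BE ∥ CD ∩ ED ∥ BC]
2. C_y = -3  [BE ∥ CD ∩ ED ∥ BC]
   → C = (1, -3)
3. A_x = 17/4  [2·signedArea(ADC) = -45/4 ∩ CA · EB = -39/4]
4. A_y = 3/4  [2·signedArea(ADC) = -45/4 ∩ CA · EB = -39/4]
   → A = (17/4, 3/4)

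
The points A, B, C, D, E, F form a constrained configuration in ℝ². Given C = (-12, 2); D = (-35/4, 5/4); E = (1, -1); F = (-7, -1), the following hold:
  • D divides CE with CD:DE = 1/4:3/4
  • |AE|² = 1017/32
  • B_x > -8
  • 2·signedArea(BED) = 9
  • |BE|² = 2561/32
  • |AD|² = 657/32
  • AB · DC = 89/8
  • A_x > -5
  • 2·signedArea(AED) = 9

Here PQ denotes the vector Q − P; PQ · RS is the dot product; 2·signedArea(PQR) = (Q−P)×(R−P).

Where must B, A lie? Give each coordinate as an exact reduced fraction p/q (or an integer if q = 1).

A = (-37/8, -5/8)
B = (-63/8, 1/8)

1. A_x = -37/8  [line -9/4·x + -39/4·y + -33/2 = 0 ∩ |AD|² = 657/32]
2. A_y = -5/8  [line -9/4·x + -39/4·y + -33/2 = 0 ∩ |AD|² = 657/32]
   → A = (-37/8, -5/8)
3. B_x = -63/8  [2·signedArea(BED) = 9 ∩ AB · DC = 89/8]
4. B_y = 1/8  [2·signedArea(BED) = 9 ∩ AB · DC = 89/8]
   → B = (-63/8, 1/8)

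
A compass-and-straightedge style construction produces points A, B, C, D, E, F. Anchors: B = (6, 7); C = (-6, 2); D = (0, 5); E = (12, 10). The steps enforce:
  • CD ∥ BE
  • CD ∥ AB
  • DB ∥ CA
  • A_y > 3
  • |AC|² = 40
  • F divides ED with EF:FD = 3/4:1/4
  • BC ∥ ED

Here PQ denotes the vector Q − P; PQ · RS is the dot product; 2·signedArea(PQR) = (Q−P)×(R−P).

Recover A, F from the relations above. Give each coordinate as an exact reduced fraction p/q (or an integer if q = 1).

1. A_x = 0  [CD ∥ AB ∩ DB ∥ CA]
2. A_y = 4  [CD ∥ AB ∩ DB ∥ CA]
   → A = (0, 4)
3. F_x = 3  [F divides ED with EF:FD = 3/4:1/4]
4. F_y = 25/4  [F divides ED with EF:FD = 3/4:1/4]
   → F = (3, 25/4)

A = (0, 4)
F = (3, 25/4)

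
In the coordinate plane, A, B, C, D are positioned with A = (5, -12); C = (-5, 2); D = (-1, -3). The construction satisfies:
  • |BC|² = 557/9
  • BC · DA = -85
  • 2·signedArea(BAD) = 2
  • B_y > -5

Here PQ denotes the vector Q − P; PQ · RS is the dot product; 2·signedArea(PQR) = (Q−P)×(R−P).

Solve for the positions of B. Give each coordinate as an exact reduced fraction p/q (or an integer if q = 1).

1. B_x = -1/3  [2·signedArea(BAD) = 2 ∩ BC · DA = -85]
2. B_y = -13/3  [2·signedArea(BAD) = 2 ∩ BC · DA = -85]
   → B = (-1/3, -13/3)

B = (-1/3, -13/3)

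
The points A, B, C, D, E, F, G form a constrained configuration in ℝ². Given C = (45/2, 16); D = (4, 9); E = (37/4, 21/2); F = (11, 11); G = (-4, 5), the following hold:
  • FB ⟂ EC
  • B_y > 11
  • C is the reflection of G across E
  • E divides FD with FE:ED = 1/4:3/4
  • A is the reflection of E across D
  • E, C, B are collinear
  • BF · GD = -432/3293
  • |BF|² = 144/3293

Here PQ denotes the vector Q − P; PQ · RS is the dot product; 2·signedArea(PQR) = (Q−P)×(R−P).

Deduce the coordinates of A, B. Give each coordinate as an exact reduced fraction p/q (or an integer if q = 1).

A = (-5/4, 15/2)
B = (35959/3293, 36859/3293)

1. A_x = -5/4  [A is the reflection of E across D]
2. A_y = 15/2  [A is the reflection of E across D]
   → A = (-5/4, 15/2)
3. B_x = 35959/3293  [E, C, B are collinear ∩ FB ⟂ EC]
4. B_y = 36859/3293  [E, C, B are collinear ∩ FB ⟂ EC]
   → B = (35959/3293, 36859/3293)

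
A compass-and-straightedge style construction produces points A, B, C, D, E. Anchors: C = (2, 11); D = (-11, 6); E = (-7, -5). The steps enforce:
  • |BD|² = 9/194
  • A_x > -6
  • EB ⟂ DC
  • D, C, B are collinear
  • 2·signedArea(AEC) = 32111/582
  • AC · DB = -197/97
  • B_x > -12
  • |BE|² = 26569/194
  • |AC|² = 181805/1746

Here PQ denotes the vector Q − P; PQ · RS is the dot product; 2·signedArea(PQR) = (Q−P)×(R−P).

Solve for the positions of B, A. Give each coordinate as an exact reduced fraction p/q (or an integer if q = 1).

1. B_x = -2173/194  [D, C, B are collinear ∩ EB ⟂ DC]
2. B_y = 1149/194  [D, C, B are collinear ∩ EB ⟂ DC]
   → B = (-2173/194, 1149/194)
3. A_x = -3143/582  [2·signedArea(AEC) = 32111/582 ∩ AC · DB = -197/97]
4. A_y = 771/194  [2·signedArea(AEC) = 32111/582 ∩ AC · DB = -197/97]
   → A = (-3143/582, 771/194)

A = (-3143/582, 771/194)
B = (-2173/194, 1149/194)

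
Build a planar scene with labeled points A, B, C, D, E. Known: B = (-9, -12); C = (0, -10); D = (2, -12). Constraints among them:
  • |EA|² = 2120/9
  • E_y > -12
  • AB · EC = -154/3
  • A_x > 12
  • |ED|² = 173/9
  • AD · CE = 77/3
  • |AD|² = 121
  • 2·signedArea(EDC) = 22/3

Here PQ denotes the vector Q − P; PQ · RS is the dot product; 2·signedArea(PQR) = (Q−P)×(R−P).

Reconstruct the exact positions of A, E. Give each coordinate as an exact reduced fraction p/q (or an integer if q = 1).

A = (13, -12)
E = (-7/3, -34/3)

1. E_x = -7/3  [line -2·x + -2·y + -82/3 = 0 ∩ |ED|² = 173/9]
2. E_y = -34/3  [line -2·x + -2·y + -82/3 = 0 ∩ |ED|² = 173/9]
   → E = (-7/3, -34/3)
3. A_x = 13  [line -7/3·x + -4/3·y + 43/3 = 0 ∩ |AD|² = 121]
4. A_y = -12  [line -7/3·x + -4/3·y + 43/3 = 0 ∩ |AD|² = 121]
   → A = (13, -12)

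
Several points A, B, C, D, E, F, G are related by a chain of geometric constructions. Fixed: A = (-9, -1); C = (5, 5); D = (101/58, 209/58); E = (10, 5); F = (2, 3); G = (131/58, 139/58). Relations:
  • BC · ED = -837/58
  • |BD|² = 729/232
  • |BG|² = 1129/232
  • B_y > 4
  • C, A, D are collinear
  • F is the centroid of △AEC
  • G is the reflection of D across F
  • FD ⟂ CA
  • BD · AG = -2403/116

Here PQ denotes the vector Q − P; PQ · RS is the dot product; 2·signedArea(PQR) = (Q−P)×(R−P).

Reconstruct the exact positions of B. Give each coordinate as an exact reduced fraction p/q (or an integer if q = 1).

B = (391/116, 499/116)

1. B_x = 391/116  [BC · ED = -837/58 ∩ BD · AG = -2403/116]
2. B_y = 499/116  [BC · ED = -837/58 ∩ BD · AG = -2403/116]
   → B = (391/116, 499/116)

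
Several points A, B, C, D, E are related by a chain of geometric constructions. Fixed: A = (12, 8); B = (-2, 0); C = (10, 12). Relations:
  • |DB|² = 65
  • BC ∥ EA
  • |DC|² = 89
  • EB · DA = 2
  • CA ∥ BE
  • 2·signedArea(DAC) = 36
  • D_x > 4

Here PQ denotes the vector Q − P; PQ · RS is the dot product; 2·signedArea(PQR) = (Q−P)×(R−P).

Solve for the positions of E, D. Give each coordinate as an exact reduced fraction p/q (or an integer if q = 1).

D = (5, 4)
E = (0, -4)

1. E_x = 0  [BC ∥ EA ∩ CA ∥ BE]
2. E_y = -4  [BC ∥ EA ∩ CA ∥ BE]
   → E = (0, -4)
3. D_x = 5  [2·signedArea(DAC) = 36 ∩ EB · DA = 2]
4. D_y = 4  [2·signedArea(DAC) = 36 ∩ EB · DA = 2]
   → D = (5, 4)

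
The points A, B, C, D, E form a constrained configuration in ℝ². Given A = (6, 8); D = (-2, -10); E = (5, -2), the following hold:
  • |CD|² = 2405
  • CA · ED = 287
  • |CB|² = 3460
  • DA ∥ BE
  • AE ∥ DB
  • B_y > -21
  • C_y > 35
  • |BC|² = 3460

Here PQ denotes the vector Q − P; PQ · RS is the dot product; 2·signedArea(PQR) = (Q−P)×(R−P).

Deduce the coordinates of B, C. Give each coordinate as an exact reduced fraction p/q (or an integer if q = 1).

B = (-3, -20)
C = (15, 36)

1. B_x = -3  [DA ∥ BE ∩ AE ∥ DB]
2. B_y = -20  [DA ∥ BE ∩ AE ∥ DB]
   → B = (-3, -20)
3. C_x = 15  [line 7·x + 8·y + -393 = 0 ∩ |CD|² = 2405]
4. C_y = 36  [line 7·x + 8·y + -393 = 0 ∩ |CD|² = 2405]
   → C = (15, 36)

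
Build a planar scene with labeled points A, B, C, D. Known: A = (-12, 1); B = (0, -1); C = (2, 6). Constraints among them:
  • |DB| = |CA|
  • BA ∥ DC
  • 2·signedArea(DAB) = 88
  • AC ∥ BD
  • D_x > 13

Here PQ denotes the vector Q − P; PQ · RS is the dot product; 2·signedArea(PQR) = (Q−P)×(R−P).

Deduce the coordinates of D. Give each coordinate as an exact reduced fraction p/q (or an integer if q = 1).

D = (14, 4)

1. D_x = 14  [BA ∥ DC ∩ AC ∥ BD]
2. D_y = 4  [BA ∥ DC ∩ AC ∥ BD]
   → D = (14, 4)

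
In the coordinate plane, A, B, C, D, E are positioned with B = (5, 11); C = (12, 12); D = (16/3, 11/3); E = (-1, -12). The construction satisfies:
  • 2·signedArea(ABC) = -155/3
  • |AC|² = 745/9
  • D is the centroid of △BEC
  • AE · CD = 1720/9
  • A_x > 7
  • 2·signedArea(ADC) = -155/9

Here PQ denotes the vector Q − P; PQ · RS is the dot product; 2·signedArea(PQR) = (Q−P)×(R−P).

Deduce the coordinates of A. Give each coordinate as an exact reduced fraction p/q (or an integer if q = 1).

A = (23/3, 4)

1. A_x = 23/3  [2·signedArea(ABC) = -155/3 ∩ 2·signedArea(ADC) = -155/9]
2. A_y = 4  [2·signedArea(ABC) = -155/3 ∩ 2·signedArea(ADC) = -155/9]
   → A = (23/3, 4)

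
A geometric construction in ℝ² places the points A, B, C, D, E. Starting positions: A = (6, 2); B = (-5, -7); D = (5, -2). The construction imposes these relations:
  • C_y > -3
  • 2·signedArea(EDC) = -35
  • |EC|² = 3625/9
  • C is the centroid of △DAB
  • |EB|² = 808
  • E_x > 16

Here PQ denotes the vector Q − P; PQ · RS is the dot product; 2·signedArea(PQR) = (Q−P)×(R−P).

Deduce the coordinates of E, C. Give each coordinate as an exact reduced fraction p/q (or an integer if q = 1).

C = (2, -7/3)
E = (17, 11)

1. C_x = 2  [C is the centroid of △DAB]
2. C_y = -7/3  [C is the centroid of △DAB]
   → C = (2, -7/3)
3. E_x = 17  [line 1/3·x + -3·y + 82/3 = 0 ∩ |EB|² = 808]
4. E_y = 11  [line 1/3·x + -3·y + 82/3 = 0 ∩ |EB|² = 808]
   → E = (17, 11)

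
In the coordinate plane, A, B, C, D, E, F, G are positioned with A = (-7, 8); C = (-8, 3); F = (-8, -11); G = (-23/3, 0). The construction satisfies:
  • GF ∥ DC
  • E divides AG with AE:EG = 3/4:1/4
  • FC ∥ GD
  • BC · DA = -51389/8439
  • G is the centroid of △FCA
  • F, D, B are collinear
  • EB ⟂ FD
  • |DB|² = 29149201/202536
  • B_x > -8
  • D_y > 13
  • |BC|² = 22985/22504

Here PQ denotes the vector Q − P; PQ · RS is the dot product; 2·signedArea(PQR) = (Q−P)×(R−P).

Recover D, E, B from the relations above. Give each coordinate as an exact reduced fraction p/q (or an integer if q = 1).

B = (-88065/11252, 22553/11252)
D = (-23/3, 14)
E = (-15/2, 2)

1. D_x = -23/3  [GF ∥ DC ∩ FC ∥ GD]
2. D_y = 14  [GF ∥ DC ∩ FC ∥ GD]
   → D = (-23/3, 14)
3. E_x = -15/2  [E divides AG with AE:EG = 3/4:1/4]
4. E_y = 2  [E divides AG with AE:EG = 3/4:1/4]
   → E = (-15/2, 2)
5. B_x = -88065/11252  [F, D, B are collinear ∩ EB ⟂ FD]
6. B_y = 22553/11252  [F, D, B are collinear ∩ EB ⟂ FD]
   → B = (-88065/11252, 22553/11252)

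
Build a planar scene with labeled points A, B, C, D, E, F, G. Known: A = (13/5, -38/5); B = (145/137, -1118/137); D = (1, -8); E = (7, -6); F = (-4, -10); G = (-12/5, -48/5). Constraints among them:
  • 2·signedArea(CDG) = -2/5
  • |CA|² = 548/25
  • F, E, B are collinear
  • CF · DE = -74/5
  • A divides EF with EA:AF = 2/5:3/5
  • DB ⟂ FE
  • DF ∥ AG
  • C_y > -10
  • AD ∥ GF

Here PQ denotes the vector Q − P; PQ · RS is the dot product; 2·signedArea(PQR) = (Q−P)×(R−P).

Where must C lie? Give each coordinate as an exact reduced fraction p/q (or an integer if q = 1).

C = (-9/5, -46/5)

1. C_x = -9/5  [CF · DE = -74/5 ∩ 2·signedArea(CDG) = -2/5]
2. C_y = -46/5  [CF · DE = -74/5 ∩ 2·signedArea(CDG) = -2/5]
   → C = (-9/5, -46/5)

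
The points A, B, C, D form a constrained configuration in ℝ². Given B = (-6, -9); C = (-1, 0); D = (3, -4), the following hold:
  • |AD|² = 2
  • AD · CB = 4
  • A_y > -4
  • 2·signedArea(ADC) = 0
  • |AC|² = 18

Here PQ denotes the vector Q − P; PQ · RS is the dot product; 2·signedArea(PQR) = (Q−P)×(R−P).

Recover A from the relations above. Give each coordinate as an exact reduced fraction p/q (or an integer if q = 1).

A = (2, -3)

1. A_x = 2  [2·signedArea(ADC) = 0 ∩ AD · CB = 4]
2. A_y = -3  [2·signedArea(ADC) = 0 ∩ AD · CB = 4]
   → A = (2, -3)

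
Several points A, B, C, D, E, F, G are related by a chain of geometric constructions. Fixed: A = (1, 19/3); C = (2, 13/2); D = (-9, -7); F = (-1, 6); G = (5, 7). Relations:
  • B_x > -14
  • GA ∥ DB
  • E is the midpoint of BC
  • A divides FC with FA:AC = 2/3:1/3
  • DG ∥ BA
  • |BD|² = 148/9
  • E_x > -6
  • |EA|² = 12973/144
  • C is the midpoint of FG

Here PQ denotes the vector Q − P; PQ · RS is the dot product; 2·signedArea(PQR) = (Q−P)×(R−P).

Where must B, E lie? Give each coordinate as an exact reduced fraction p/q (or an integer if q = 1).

1. B_x = -13  [DG ∥ BA ∩ GA ∥ DB]
2. B_y = -23/3  [DG ∥ BA ∩ GA ∥ DB]
   → B = (-13, -23/3)
3. E_x = -11/2  [E is the midpoint of BC]
4. E_y = -7/12  [E is the midpoint of BC]
   → E = (-11/2, -7/12)

B = (-13, -23/3)
E = (-11/2, -7/12)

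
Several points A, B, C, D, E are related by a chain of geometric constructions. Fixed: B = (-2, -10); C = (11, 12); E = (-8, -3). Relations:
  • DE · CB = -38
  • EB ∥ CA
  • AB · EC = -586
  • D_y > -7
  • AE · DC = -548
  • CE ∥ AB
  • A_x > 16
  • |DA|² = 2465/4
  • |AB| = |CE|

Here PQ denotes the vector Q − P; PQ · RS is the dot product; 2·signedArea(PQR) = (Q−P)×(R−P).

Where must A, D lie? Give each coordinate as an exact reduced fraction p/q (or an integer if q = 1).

1. A_x = 17  [CE ∥ AB ∩ EB ∥ CA]
2. A_y = 5  [CE ∥ AB ∩ EB ∥ CA]
   → A = (17, 5)
3. D_x = -5  [DE · CB = -38 ∩ AE · DC = -548]
4. D_y = -13/2  [DE · CB = -38 ∩ AE · DC = -548]
   → D = (-5, -13/2)

A = (17, 5)
D = (-5, -13/2)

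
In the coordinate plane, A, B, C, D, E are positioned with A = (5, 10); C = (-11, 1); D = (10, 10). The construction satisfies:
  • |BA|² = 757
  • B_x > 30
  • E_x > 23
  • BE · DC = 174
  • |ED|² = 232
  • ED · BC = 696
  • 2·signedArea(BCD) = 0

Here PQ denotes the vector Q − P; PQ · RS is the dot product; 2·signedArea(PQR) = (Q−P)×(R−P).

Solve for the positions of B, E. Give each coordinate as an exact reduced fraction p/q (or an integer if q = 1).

1. B_x = 31  [line -9·x + 21·y + -120 = 0 ∩ |BA|² = 757]
2. B_y = 19  [line -9·x + 21·y + -120 = 0 ∩ |BA|² = 757]
   → B = (31, 19)
3. E_x = 24  [line 42·x + 18·y + -1296 = 0 ∩ |ED|² = 232]
4. E_y = 16  [line 42·x + 18·y + -1296 = 0 ∩ |ED|² = 232]
   → E = (24, 16)

B = (31, 19)
E = (24, 16)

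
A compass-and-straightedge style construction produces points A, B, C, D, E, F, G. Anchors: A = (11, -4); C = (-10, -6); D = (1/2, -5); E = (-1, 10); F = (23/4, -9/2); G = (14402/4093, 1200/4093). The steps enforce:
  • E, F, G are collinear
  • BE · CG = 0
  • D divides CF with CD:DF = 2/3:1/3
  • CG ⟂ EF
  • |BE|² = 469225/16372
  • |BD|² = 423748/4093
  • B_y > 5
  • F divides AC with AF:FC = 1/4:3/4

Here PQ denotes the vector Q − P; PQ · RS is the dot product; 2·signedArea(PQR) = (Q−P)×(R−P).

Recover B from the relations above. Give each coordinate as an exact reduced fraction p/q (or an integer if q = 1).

1. B_x = 10309/8186  [line -55332/4093·x + -25758/4093·y + 202248/4093 = 0 ∩ |BD|² = 423748/4093]
2. B_y = 21065/4093  [line -55332/4093·x + -25758/4093·y + 202248/4093 = 0 ∩ |BD|² = 423748/4093]
   → B = (10309/8186, 21065/4093)

B = (10309/8186, 21065/4093)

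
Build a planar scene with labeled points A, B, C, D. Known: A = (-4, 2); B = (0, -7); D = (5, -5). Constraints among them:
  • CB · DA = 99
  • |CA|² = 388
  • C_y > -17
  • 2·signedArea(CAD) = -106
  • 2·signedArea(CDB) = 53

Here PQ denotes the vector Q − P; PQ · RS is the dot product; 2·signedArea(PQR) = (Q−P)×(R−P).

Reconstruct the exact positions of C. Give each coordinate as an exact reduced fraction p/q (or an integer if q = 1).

C = (4, -16)

1. C_x = 4  [2·signedArea(CDB) = 53 ∩ 2·signedArea(CAD) = -106]
2. C_y = -16  [2·signedArea(CDB) = 53 ∩ 2·signedArea(CAD) = -106]
   → C = (4, -16)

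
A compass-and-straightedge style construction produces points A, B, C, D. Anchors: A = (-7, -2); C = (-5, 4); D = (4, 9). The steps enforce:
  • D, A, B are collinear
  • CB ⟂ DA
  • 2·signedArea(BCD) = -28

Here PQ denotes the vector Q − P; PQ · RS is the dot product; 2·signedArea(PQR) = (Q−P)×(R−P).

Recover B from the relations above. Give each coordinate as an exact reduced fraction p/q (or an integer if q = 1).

B = (-3, 2)

1. B_x = -3  [D, A, B are collinear ∩ CB ⟂ DA]
2. B_y = 2  [D, A, B are collinear ∩ CB ⟂ DA]
   → B = (-3, 2)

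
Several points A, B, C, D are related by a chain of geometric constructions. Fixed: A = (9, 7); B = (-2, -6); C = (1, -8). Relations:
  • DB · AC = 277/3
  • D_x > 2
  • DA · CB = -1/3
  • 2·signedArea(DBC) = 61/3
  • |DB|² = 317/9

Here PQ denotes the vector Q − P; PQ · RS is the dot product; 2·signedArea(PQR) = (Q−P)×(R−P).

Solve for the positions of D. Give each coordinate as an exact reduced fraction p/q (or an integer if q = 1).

1. D_x = 8/3  [DA · CB = -1/3 ∩ 2·signedArea(DBC) = 61/3]
2. D_y = -7/3  [DA · CB = -1/3 ∩ 2·signedArea(DBC) = 61/3]
   → D = (8/3, -7/3)

D = (8/3, -7/3)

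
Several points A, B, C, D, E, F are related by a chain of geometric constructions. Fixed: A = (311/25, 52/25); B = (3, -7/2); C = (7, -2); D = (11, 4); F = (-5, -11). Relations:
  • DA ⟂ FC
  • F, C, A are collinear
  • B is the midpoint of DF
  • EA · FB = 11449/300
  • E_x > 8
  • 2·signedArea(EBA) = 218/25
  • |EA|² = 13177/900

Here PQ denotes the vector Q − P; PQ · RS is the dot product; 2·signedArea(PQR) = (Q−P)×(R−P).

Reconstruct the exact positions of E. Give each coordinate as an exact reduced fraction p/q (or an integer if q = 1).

E = (661/75, 43/50)

1. E_x = 661/75  [2·signedArea(EBA) = 218/25 ∩ EA · FB = 11449/300]
2. E_y = 43/50  [2·signedArea(EBA) = 218/25 ∩ EA · FB = 11449/300]
   → E = (661/75, 43/50)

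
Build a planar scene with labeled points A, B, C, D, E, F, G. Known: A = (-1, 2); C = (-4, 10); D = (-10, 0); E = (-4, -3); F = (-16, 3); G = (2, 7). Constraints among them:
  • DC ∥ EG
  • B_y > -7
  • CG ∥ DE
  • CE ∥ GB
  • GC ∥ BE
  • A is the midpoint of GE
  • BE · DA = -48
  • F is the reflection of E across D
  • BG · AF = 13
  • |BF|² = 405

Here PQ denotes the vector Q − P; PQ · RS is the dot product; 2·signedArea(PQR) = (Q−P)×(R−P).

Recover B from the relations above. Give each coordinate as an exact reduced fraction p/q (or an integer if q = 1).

B = (2, -6)

1. B_x = 2  [GC ∥ BE ∩ CE ∥ GB]
2. B_y = -6  [GC ∥ BE ∩ CE ∥ GB]
   → B = (2, -6)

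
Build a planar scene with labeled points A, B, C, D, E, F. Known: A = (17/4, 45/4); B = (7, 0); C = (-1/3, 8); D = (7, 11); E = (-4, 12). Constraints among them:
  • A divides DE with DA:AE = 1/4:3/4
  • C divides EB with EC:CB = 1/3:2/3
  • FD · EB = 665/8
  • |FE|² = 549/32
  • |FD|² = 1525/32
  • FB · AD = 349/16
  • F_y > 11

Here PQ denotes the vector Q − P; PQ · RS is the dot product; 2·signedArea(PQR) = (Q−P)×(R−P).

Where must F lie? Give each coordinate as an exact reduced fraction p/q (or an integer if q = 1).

1. F_x = 1/8  [FB · AD = 349/16 ∩ FD · EB = 665/8]
2. F_y = 93/8  [FB · AD = 349/16 ∩ FD · EB = 665/8]
   → F = (1/8, 93/8)

F = (1/8, 93/8)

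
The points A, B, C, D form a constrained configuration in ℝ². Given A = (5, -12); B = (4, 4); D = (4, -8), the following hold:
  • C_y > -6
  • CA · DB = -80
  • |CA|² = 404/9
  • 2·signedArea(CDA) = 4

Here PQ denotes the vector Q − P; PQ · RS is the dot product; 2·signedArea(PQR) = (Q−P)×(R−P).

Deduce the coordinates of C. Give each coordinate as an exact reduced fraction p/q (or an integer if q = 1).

1. C_x = 13/3  [CA · DB = -80 ∩ 2·signedArea(CDA) = 4]
2. C_y = -16/3  [CA · DB = -80 ∩ 2·signedArea(CDA) = 4]
   → C = (13/3, -16/3)

C = (13/3, -16/3)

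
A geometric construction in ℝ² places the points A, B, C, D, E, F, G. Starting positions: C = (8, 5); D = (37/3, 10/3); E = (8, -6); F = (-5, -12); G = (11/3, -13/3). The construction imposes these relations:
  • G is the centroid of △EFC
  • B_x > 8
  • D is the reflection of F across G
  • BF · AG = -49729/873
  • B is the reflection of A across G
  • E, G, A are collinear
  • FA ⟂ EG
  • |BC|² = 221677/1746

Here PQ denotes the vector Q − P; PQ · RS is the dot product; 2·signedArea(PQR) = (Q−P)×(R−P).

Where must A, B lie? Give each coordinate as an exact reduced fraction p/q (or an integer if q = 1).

1. A_x = -255/194  [E, G, A are collinear ∩ FA ⟂ EG]
2. A_y = -469/194  [E, G, A are collinear ∩ FA ⟂ EG]
   → A = (-255/194, -469/194)
3. B_x = 5033/582  [B is the reflection of A across G]
4. B_y = -3637/582  [B is the reflection of A across G]
   → B = (5033/582, -3637/582)

A = (-255/194, -469/194)
B = (5033/582, -3637/582)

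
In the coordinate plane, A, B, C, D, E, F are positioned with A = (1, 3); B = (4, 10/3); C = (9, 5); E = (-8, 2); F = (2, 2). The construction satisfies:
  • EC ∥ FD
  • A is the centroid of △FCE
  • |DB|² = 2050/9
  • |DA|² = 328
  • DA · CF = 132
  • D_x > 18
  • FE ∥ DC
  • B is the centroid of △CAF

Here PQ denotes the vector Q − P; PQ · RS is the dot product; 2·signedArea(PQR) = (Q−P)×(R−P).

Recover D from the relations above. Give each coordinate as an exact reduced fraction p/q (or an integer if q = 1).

1. D_x = 19  [FE ∥ DC ∩ EC ∥ FD]
2. D_y = 5  [FE ∥ DC ∩ EC ∥ FD]
   → D = (19, 5)

D = (19, 5)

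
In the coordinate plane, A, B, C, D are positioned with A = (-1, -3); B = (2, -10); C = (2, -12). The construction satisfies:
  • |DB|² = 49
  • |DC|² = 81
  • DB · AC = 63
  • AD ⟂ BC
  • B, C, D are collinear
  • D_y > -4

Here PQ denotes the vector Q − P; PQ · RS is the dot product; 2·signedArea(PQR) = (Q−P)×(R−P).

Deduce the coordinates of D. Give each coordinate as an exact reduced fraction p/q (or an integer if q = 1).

1. D_x = 2  [B, C, D are collinear ∩ AD ⟂ BC]
2. D_y = -3  [B, C, D are collinear ∩ AD ⟂ BC]
   → D = (2, -3)

D = (2, -3)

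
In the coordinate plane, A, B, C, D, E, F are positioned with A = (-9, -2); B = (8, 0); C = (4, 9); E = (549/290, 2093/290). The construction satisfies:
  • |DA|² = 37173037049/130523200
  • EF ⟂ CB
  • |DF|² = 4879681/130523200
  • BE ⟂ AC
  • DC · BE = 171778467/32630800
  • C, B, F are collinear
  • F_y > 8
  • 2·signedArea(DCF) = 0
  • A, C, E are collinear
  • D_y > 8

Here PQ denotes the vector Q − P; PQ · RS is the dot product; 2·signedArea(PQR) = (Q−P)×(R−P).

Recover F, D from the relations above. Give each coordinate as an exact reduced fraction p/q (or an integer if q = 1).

D = (119147/28130, 953037/112520)
F = (60678/14065, 233289/28130)

1. F_x = 60678/14065  [C, B, F are collinear ∩ EF ⟂ CB]
2. F_y = 233289/28130  [C, B, F are collinear ∩ EF ⟂ CB]
   → F = (60678/14065, 233289/28130)
3. D_x = 119147/28130  [2·signedArea(DCF) = 0 ∩ DC · BE = 171778467/32630800]
4. D_y = 953037/112520  [2·signedArea(DCF) = 0 ∩ DC · BE = 171778467/32630800]
   → D = (119147/28130, 953037/112520)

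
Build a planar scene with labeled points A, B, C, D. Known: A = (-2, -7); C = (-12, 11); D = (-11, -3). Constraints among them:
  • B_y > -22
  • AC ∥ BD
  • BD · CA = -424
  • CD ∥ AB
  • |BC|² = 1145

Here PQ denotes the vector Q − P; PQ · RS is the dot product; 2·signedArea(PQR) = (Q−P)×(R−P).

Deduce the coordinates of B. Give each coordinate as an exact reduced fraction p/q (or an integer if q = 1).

B = (-1, -21)

1. B_x = -1  [AC ∥ BD ∩ CD ∥ AB]
2. B_y = -21  [AC ∥ BD ∩ CD ∥ AB]
   → B = (-1, -21)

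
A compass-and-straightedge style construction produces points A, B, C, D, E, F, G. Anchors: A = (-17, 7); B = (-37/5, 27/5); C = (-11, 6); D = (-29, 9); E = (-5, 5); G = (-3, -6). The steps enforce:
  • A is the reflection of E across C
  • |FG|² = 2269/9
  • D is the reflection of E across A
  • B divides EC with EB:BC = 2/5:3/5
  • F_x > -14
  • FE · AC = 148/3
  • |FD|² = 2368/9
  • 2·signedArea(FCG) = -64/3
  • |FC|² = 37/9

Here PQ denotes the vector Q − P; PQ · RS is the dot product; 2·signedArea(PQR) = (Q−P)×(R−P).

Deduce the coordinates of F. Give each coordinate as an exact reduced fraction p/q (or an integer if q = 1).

F = (-13, 19/3)

1. F_x = -13  [2·signedArea(FCG) = -64/3 ∩ FE · AC = 148/3]
2. F_y = 19/3  [2·signedArea(FCG) = -64/3 ∩ FE · AC = 148/3]
   → F = (-13, 19/3)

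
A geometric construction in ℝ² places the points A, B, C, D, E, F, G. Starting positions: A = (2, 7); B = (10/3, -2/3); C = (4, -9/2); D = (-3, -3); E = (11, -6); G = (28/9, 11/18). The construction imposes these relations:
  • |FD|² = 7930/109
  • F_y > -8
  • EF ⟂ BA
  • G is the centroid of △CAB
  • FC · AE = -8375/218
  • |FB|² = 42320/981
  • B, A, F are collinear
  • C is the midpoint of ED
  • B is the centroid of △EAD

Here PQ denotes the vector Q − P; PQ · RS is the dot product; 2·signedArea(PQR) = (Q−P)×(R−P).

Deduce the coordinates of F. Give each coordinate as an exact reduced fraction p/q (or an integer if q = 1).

F = (486/109, -778/109)

1. F_x = 486/109  [B, A, F are collinear ∩ EF ⟂ BA]
2. F_y = -778/109  [B, A, F are collinear ∩ EF ⟂ BA]
   → F = (486/109, -778/109)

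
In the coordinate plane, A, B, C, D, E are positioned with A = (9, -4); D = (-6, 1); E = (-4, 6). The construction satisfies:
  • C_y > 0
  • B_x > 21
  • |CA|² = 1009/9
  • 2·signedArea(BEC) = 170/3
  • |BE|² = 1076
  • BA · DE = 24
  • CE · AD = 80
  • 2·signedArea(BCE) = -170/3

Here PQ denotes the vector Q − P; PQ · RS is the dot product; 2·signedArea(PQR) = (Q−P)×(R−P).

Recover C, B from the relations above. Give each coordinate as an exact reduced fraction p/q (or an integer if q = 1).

1. C_x = -1/3  [line 15·x + -5·y + 10 = 0 ∩ |CA|² = 1009/9]
2. C_y = 1  [line 15·x + -5·y + 10 = 0 ∩ |CA|² = 1009/9]
   → C = (-1/3, 1)
3. B_x = 22  [BA · DE = 24 ∩ 2·signedArea(BEC) = 170/3]
4. B_y = -14  [BA · DE = 24 ∩ 2·signedArea(BEC) = 170/3]
   → B = (22, -14)

B = (22, -14)
C = (-1/3, 1)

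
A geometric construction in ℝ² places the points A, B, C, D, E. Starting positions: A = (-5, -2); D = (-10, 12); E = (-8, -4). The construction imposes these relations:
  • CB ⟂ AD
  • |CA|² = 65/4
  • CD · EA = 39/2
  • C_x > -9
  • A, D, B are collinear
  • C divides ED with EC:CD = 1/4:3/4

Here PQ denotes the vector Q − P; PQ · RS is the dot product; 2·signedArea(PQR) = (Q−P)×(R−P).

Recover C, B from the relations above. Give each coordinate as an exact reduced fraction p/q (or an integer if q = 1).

1. C_x = -17/2  [C divides ED with EC:CD = 1/4:3/4]
2. C_y = 0  [C divides ED with EC:CD = 1/4:3/4]
   → C = (-17/2, 0)
3. B_x = -205/34  [A, D, B are collinear ∩ CB ⟂ AD]
4. B_y = 15/17  [A, D, B are collinear ∩ CB ⟂ AD]
   → B = (-205/34, 15/17)

B = (-205/34, 15/17)
C = (-17/2, 0)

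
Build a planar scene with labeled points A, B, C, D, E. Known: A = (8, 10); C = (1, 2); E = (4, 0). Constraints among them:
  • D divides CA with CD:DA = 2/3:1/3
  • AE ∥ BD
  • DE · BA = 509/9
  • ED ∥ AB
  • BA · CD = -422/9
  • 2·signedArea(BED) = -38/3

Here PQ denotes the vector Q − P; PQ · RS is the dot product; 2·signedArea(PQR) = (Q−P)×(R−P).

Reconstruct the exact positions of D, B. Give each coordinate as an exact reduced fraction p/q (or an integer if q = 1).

B = (29/3, 52/3)
D = (17/3, 22/3)

1. D_x = 17/3  [D divides CA with CD:DA = 2/3:1/3]
2. D_y = 22/3  [D divides CA with CD:DA = 2/3:1/3]
   → D = (17/3, 22/3)
3. B_x = 29/3  [AE ∥ BD ∩ ED ∥ AB]
4. B_y = 52/3  [AE ∥ BD ∩ ED ∥ AB]
   → B = (29/3, 52/3)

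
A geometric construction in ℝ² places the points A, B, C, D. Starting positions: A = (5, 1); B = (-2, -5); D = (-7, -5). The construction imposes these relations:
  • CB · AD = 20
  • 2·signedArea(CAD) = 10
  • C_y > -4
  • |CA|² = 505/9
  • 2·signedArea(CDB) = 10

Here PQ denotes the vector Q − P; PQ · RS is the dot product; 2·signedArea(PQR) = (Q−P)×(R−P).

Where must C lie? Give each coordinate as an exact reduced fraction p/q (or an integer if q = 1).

1. C_x = -4/3  [2·signedArea(CAD) = 10 ∩ CB · AD = 20]
2. C_y = -3  [2·signedArea(CAD) = 10 ∩ CB · AD = 20]
   → C = (-4/3, -3)

C = (-4/3, -3)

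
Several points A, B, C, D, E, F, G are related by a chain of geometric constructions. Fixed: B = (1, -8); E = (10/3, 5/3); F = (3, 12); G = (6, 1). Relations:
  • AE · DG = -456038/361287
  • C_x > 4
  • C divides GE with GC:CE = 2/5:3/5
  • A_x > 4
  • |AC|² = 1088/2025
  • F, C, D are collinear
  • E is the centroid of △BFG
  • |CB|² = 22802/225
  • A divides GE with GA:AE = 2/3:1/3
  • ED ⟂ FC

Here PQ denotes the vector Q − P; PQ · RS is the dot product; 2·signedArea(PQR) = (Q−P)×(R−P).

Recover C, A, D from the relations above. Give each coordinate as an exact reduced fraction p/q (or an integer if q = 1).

1. C_x = 74/15  [C divides GE with GC:CE = 2/5:3/5]
2. C_y = 19/15  [C divides GE with GC:CE = 2/5:3/5]
   → C = (74/15, 19/15)
3. A_x = 38/9  [A divides GE with GA:AE = 2/3:1/3]
4. A_y = 13/9  [A divides GE with GA:AE = 2/3:1/3]
   → A = (38/9, 13/9)
5. D_x = 193219/40143  [F, C, D are collinear ∩ ED ⟂ FC]
6. D_y = 77606/40143  [F, C, D are collinear ∩ ED ⟂ FC]
   → D = (193219/40143, 77606/40143)

A = (38/9, 13/9)
C = (74/15, 19/15)
D = (193219/40143, 77606/40143)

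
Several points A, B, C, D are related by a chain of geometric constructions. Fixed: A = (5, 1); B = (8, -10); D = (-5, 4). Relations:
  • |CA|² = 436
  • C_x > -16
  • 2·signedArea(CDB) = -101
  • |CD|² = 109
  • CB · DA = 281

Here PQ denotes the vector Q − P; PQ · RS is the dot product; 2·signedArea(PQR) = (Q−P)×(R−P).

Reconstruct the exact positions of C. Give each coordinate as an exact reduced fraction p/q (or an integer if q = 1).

1. C_x = -15  [2·signedArea(CDB) = -101 ∩ CB · DA = 281]
2. C_y = 7  [2·signedArea(CDB) = -101 ∩ CB · DA = 281]
   → C = (-15, 7)

C = (-15, 7)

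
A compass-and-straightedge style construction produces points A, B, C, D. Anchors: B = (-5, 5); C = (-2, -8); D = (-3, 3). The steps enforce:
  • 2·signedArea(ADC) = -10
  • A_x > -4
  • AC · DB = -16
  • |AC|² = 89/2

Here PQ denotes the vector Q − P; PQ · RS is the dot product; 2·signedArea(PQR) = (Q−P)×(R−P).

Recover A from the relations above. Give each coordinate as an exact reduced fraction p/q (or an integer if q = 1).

A = (-7/2, -3/2)

1. A_x = -7/2  [2·signedArea(ADC) = -10 ∩ AC · DB = -16]
2. A_y = -3/2  [2·signedArea(ADC) = -10 ∩ AC · DB = -16]
   → A = (-7/2, -3/2)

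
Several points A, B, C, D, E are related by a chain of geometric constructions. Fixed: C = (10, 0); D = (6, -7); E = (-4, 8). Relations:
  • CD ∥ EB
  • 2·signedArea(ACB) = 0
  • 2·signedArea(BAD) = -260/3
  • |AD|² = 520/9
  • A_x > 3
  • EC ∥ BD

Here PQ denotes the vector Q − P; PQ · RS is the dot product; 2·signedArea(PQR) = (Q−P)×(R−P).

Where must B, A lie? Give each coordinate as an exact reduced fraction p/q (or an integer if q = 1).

A = (4, 1/3)
B = (-8, 1)

1. B_x = -8  [EC ∥ BD ∩ CD ∥ EB]
2. B_y = 1  [EC ∥ BD ∩ CD ∥ EB]
   → B = (-8, 1)
3. A_x = 4  [2·signedArea(ACB) = 0 ∩ 2·signedArea(BAD) = -260/3]
4. A_y = 1/3  [2·signedArea(ACB) = 0 ∩ 2·signedArea(BAD) = -260/3]
   → A = (4, 1/3)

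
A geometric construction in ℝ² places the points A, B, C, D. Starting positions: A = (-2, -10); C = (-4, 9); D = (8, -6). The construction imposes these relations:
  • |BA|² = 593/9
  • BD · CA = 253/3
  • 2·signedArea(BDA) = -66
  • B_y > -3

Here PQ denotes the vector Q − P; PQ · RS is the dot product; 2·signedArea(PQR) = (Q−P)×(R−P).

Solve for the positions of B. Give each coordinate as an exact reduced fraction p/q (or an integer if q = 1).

B = (2/3, -7/3)

1. B_x = 2/3  [2·signedArea(BDA) = -66 ∩ BD · CA = 253/3]
2. B_y = -7/3  [2·signedArea(BDA) = -66 ∩ BD · CA = 253/3]
   → B = (2/3, -7/3)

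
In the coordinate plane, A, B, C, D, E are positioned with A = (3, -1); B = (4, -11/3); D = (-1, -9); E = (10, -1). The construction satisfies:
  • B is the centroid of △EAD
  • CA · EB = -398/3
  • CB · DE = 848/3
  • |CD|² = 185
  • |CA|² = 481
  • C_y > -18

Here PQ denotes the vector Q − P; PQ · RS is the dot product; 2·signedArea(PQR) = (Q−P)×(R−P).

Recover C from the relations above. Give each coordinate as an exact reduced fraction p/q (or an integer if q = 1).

C = (-12, -17)

1. C_x = -12  [CB · DE = 848/3 ∩ CA · EB = -398/3]
2. C_y = -17  [CB · DE = 848/3 ∩ CA · EB = -398/3]
   → C = (-12, -17)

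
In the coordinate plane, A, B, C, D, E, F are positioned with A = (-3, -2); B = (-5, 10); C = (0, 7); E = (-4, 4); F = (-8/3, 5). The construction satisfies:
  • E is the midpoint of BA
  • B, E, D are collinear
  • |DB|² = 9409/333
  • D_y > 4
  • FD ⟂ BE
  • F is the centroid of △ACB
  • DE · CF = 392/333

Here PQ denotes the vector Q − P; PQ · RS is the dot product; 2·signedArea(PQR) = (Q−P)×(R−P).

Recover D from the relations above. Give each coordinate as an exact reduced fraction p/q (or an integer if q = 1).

1. D_x = -458/111  [B, E, D are collinear ∩ FD ⟂ BE]
2. D_y = 176/37  [B, E, D are collinear ∩ FD ⟂ BE]
   → D = (-458/111, 176/37)

D = (-458/111, 176/37)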